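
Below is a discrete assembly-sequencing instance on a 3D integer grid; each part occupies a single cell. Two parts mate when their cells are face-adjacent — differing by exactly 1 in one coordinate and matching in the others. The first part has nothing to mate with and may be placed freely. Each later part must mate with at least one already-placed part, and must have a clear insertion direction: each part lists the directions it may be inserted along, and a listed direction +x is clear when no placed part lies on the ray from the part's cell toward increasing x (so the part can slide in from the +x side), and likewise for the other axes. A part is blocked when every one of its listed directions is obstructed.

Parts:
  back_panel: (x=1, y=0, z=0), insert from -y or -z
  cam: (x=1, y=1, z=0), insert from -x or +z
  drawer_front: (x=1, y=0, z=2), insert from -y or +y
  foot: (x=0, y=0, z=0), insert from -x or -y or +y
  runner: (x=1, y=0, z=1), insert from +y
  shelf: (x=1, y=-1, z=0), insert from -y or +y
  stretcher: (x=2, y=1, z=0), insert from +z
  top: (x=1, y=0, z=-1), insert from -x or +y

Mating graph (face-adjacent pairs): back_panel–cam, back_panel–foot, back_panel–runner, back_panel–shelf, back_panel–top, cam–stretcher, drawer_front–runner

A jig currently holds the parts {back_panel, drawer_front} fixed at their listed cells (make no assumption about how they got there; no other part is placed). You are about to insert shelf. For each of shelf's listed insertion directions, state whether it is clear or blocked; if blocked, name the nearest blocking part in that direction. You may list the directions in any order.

+y: blocked by back_panel; -y: clear

-y: ray from shelf(1, -1, 0) has no placed part ⇒ clear
+y: nearest on ray is back_panel@(1, 0, 0) ⇒ blocked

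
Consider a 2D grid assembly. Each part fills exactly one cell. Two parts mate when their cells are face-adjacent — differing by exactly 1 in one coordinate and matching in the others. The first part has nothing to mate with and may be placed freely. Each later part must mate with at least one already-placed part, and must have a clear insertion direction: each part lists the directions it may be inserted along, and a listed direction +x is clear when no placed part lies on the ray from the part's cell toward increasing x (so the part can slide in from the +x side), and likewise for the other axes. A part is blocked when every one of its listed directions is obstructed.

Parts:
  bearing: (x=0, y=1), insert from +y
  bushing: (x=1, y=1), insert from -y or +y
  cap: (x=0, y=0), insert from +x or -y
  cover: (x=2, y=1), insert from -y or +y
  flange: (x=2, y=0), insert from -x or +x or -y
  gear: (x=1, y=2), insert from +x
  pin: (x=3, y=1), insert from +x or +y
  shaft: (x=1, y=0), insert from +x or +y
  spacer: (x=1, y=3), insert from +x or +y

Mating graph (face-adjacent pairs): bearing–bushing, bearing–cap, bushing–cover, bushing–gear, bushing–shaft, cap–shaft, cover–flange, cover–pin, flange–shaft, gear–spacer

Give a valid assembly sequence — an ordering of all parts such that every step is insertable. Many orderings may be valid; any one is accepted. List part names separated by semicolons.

pin; cover; bushing; bearing; cap; gear; spacer; shaft; flange

1. pin@(3, 1) [+x clear] — {pin}
2. cover@(2, 1) [-y clear] — {cover, pin}
3. bushing@(1, 1) [-y clear] — {bushing, cover, pin}
4. bearing@(0, 1) [+y clear] — {bearing, bushing, cover, pin}
5. cap@(0, 0) [+x clear] — {bearing, bushing, cap, cover, pin}
6. gear@(1, 2) [+x clear] — {bearing, bushing, cap, cover, gear, pin}
7. spacer@(1, 3) [+x clear] — {bearing, bushing, cap, cover, gear, pin, spacer}
8. shaft@(1, 0) [+x clear] — {bearing, bushing, cap, cover, gear, pin, shaft, spacer}
9. flange@(2, 0) [+x clear] — {bearing, bushing, cap, cover, flange, gear, pin, shaft, spacer}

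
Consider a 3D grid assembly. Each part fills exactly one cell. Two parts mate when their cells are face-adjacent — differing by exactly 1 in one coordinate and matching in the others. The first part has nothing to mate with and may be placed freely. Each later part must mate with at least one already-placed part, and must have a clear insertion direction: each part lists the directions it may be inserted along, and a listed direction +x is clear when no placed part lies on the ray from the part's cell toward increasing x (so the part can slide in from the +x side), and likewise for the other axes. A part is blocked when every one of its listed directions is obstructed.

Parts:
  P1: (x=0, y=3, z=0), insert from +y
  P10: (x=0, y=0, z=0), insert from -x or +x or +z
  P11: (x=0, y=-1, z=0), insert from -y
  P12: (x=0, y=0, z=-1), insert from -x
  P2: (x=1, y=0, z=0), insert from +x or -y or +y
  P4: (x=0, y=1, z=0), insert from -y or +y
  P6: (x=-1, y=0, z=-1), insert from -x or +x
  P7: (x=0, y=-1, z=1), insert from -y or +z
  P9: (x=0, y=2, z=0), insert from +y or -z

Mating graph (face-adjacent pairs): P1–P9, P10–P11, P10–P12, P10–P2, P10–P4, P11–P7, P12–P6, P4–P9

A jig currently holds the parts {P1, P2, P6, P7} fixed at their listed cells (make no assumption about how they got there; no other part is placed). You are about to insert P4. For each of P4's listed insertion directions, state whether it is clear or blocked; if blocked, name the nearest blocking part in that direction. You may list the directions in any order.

+y: blocked by P1; -y: clear

-y: ray from P4(0, 1, 0) has no placed part ⇒ clear
+y: nearest on ray is P1@(0, 3, 0) ⇒ blocked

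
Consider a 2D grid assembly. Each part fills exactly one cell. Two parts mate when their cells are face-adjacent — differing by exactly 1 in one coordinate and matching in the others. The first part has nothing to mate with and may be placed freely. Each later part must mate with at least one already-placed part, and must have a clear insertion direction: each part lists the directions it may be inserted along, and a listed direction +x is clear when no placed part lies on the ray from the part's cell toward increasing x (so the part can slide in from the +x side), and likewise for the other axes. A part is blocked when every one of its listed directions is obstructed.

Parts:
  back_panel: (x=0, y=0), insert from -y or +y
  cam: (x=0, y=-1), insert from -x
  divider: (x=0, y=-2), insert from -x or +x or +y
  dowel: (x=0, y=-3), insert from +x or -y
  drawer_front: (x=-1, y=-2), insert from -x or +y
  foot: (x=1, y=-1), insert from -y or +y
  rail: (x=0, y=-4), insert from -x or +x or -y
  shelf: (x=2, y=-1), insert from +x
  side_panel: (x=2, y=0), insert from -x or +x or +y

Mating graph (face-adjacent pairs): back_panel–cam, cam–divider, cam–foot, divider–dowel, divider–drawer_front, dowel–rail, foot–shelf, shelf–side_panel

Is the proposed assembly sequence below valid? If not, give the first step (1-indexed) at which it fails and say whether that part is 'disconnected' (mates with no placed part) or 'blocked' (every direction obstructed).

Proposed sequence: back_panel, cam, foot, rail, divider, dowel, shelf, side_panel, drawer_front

Invalid at step 4 (disconnected)

1. back_panel@(0, 0) [-y clear] — {back_panel}
2. cam@(0, -1) [-x clear] — {back_panel, cam}
3. foot@(1, -1) [-y clear] — {back_panel, cam, foot}
4. rail@(0, -4) — no placed neighbour ⇒ disconnected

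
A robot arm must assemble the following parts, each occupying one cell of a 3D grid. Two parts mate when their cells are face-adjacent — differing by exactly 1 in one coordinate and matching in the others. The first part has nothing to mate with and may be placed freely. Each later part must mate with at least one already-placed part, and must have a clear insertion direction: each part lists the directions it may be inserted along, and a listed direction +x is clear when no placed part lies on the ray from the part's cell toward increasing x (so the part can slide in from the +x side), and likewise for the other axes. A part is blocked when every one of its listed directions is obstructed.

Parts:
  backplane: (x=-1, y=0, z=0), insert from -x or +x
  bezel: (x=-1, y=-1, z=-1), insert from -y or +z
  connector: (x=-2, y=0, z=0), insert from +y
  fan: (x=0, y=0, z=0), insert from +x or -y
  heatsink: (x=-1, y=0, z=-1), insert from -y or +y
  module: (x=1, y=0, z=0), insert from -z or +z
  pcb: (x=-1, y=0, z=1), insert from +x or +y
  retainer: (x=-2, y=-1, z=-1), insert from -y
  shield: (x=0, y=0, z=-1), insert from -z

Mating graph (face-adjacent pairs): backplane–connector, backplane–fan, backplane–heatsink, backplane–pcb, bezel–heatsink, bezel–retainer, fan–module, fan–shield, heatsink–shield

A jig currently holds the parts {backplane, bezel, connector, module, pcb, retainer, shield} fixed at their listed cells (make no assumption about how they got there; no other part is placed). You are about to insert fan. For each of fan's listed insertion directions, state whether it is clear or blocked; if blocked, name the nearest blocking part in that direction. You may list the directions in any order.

+x: nearest on ray is module@(1, 0, 0) ⇒ blocked
-y: ray from fan(0, 0, 0) has no placed part ⇒ clear

+x: blocked by module; -y: clear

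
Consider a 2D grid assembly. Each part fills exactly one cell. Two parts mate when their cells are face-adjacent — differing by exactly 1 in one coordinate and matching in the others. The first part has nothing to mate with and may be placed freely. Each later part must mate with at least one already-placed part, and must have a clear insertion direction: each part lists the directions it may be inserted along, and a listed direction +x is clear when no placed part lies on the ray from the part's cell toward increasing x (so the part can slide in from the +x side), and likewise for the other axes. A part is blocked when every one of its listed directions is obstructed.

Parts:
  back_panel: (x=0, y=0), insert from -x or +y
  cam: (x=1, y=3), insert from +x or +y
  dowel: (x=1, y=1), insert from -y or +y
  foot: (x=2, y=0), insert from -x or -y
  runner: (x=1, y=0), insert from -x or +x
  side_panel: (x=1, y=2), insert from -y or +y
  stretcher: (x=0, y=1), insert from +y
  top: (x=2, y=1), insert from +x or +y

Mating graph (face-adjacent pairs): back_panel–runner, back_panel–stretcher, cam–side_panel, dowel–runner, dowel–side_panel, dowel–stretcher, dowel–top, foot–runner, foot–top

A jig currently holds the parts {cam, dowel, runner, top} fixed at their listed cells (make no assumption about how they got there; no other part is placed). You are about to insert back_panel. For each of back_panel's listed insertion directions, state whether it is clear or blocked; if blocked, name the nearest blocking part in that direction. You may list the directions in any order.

-x: ray from back_panel(0, 0) has no placed part ⇒ clear
+y: ray from back_panel(0, 0) has no placed part ⇒ clear

+y: clear; -x: clear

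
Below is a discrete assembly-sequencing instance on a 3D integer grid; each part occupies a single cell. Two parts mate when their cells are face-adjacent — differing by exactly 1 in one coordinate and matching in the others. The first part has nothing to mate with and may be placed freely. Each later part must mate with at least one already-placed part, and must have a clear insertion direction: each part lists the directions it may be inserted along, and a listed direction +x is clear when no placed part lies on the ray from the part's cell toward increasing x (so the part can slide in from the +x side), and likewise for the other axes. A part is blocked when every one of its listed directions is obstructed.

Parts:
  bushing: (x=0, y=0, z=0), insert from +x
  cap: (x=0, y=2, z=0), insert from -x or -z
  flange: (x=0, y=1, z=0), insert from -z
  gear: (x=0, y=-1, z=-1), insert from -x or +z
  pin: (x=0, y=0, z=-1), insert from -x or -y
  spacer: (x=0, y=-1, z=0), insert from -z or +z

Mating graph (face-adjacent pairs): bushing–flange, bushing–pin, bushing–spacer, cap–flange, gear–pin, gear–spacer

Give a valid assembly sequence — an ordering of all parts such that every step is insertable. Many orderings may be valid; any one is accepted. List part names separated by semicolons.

flange; bushing; spacer; gear; cap; pin

1. flange@(0, 1, 0) [-z clear] — {flange}
2. bushing@(0, 0, 0) [+x clear] — {bushing, flange}
3. spacer@(0, -1, 0) [-z clear] — {bushing, flange, spacer}
4. gear@(0, -1, -1) [-x clear] — {bushing, flange, gear, spacer}
5. cap@(0, 2, 0) [-x clear] — {bushing, cap, flange, gear, spacer}
6. pin@(0, 0, -1) [-x clear] — {bushing, cap, flange, gear, pin, spacer}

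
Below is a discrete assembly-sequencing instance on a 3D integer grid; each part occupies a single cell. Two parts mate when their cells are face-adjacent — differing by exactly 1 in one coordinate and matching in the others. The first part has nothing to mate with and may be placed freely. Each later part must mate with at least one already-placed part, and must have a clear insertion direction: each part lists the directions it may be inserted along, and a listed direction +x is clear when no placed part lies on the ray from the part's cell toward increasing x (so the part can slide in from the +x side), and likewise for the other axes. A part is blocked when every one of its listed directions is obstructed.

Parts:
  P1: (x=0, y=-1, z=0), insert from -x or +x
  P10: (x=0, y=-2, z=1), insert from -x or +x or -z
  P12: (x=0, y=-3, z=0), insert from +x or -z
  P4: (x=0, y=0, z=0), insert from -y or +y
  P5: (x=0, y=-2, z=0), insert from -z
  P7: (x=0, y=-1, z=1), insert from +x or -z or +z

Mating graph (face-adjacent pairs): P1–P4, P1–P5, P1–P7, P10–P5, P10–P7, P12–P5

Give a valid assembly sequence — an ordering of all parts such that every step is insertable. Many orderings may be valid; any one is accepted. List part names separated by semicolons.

P1; P5; P12; P4; P7; P10

1. P1@(0, -1, 0) [-x clear] — {P1}
2. P5@(0, -2, 0) [-z clear] — {P1, P5}
3. P12@(0, -3, 0) [+x clear] — {P1, P12, P5}
4. P4@(0, 0, 0) [+y clear] — {P1, P12, P4, P5}
5. P7@(0, -1, 1) [+x clear] — {P1, P12, P4, P5, P7}
6. P10@(0, -2, 1) [-x clear] — {P1, P10, P12, P4, P5, P7}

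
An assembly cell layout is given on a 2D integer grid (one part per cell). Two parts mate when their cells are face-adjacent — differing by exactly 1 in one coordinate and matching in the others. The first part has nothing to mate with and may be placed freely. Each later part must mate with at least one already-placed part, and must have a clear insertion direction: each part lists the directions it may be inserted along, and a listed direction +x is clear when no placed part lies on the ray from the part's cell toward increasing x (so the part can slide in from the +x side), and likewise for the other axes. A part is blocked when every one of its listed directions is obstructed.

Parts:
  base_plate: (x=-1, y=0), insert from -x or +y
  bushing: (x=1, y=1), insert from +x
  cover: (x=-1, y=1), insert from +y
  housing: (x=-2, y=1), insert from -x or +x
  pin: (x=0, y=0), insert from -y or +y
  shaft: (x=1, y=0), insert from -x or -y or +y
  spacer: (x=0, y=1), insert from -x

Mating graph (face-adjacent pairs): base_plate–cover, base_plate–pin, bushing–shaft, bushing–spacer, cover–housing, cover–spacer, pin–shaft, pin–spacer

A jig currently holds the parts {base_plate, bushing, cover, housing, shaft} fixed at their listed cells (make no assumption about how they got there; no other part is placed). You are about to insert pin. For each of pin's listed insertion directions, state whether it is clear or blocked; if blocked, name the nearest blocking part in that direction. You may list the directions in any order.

-y: ray from pin(0, 0) has no placed part ⇒ clear
+y: ray from pin(0, 0) has no placed part ⇒ clear

+y: clear; -y: clear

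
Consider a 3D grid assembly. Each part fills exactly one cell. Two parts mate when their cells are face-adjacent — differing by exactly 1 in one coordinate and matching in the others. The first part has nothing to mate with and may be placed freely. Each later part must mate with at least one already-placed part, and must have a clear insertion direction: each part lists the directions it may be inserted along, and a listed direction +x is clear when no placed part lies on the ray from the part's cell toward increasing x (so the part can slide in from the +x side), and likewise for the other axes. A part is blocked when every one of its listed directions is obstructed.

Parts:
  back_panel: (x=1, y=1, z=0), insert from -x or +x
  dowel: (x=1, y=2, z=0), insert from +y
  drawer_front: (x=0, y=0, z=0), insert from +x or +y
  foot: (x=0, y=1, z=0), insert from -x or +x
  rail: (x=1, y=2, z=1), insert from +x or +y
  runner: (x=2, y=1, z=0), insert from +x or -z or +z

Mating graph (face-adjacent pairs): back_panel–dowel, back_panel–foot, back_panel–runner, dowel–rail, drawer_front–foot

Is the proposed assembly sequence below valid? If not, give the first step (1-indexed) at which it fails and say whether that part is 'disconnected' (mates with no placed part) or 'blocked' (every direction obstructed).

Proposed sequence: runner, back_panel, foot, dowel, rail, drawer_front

1. runner@(2, 1, 0) [+x clear] — {runner}
2. back_panel@(1, 1, 0) [-x clear] — {back_panel, runner}
3. foot@(0, 1, 0) [-x clear] — {back_panel, foot, runner}
4. dowel@(1, 2, 0) [+y clear] — {back_panel, dowel, foot, runner}
5. rail@(1, 2, 1) [+x clear] — {back_panel, dowel, foot, rail, runner}
6. drawer_front@(0, 0, 0) [+x clear] — {back_panel, dowel, drawer_front, foot, rail, runner}

Valid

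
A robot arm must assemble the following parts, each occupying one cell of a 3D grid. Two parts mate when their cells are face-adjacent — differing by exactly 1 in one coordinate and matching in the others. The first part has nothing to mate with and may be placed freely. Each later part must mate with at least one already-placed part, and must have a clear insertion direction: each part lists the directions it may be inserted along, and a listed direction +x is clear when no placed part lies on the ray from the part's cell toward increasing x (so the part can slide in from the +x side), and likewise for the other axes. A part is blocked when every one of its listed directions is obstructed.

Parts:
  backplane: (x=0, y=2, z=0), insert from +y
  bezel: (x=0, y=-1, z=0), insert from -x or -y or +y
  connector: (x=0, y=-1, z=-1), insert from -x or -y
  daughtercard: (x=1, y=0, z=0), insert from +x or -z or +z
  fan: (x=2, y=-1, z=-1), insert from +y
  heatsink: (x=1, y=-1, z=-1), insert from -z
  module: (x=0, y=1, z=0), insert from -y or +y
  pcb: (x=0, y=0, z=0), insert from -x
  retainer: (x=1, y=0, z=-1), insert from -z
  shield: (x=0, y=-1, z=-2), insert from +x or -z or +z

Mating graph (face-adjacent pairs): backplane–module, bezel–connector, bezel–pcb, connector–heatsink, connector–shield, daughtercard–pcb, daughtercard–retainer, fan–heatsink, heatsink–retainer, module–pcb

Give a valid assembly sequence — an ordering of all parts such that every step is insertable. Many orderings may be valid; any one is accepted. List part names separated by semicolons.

1. fan@(2, -1, -1) [+y clear] — {fan}
2. heatsink@(1, -1, -1) [-z clear] — {fan, heatsink}
3. retainer@(1, 0, -1) [-z clear] — {fan, heatsink, retainer}
4. daughtercard@(1, 0, 0) [+x clear] — {daughtercard, fan, heatsink, retainer}
5. pcb@(0, 0, 0) [-x clear] — {daughtercard, fan, heatsink, pcb, retainer}
6. module@(0, 1, 0) [+y clear] — {daughtercard, fan, heatsink, module, pcb, retainer}
7. backplane@(0, 2, 0) [+y clear] — {backplane, daughtercard, fan, heatsink, module, pcb, retainer}
8. bezel@(0, -1, 0) [-x clear] — {backplane, bezel, daughtercard, fan, heatsink, module, pcb, retainer}
9. connector@(0, -1, -1) [-x clear] — {backplane, bezel, connector, daughtercard, fan, heatsink, module, pcb, retainer}
10. shield@(0, -1, -2) [+x clear] — {backplane, bezel, connector, daughtercard, fan, heatsink, module, pcb, retainer, shield}

fan; heatsink; retainer; daughtercard; pcb; module; backplane; bezel; connector; shield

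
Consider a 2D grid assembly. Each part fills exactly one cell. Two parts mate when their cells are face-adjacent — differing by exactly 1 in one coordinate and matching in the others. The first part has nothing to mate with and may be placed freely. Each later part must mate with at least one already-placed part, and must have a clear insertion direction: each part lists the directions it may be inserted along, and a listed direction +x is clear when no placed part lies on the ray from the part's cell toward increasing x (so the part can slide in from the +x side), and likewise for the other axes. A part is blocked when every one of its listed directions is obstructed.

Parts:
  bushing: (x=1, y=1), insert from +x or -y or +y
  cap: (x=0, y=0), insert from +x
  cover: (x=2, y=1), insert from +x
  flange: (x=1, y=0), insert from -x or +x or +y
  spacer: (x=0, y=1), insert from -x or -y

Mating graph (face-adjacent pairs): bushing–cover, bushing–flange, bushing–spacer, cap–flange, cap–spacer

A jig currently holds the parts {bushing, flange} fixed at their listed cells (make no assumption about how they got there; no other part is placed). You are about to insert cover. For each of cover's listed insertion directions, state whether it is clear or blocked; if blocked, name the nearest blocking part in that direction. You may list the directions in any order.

+x: ray from cover(2, 1) has no placed part ⇒ clear

+x: clear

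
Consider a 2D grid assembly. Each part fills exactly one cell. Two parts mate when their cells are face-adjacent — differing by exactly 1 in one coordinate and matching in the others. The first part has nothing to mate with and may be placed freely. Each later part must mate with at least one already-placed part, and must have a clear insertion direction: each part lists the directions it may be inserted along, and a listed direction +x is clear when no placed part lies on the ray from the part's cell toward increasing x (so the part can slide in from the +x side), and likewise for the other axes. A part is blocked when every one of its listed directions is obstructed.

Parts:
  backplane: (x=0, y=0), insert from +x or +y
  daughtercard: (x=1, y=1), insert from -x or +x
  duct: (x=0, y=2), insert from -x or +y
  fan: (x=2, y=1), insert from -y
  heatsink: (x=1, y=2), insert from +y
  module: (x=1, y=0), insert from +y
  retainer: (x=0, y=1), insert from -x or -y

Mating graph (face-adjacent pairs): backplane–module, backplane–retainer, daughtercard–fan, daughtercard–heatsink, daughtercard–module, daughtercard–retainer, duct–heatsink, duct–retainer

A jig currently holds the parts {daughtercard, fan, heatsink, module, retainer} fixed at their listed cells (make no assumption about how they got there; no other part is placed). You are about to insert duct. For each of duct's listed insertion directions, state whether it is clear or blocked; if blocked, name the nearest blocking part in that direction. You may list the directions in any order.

+y: clear; -x: clear

-x: ray from duct(0, 2) has no placed part ⇒ clear
+y: ray from duct(0, 2) has no placed part ⇒ clear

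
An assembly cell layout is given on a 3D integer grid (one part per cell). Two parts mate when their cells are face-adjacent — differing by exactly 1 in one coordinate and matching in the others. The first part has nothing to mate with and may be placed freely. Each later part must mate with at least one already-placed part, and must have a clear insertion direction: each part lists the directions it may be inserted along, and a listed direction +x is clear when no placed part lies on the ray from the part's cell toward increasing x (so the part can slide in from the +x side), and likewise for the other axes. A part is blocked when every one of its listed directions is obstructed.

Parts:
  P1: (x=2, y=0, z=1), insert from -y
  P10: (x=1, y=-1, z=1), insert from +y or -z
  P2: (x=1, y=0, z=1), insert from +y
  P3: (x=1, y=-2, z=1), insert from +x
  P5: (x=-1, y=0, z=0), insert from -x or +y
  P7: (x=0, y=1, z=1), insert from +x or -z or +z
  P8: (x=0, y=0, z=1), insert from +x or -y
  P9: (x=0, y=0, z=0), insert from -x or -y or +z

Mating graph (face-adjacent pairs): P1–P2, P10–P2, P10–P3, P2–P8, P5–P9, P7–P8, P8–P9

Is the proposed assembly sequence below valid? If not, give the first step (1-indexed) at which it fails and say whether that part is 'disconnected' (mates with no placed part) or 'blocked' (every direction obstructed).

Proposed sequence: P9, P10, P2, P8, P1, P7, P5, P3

1. P9@(0, 0, 0) [-x clear] — {P9}
2. P10@(1, -1, 1) — no placed neighbour ⇒ disconnected

Invalid at step 2 (disconnected)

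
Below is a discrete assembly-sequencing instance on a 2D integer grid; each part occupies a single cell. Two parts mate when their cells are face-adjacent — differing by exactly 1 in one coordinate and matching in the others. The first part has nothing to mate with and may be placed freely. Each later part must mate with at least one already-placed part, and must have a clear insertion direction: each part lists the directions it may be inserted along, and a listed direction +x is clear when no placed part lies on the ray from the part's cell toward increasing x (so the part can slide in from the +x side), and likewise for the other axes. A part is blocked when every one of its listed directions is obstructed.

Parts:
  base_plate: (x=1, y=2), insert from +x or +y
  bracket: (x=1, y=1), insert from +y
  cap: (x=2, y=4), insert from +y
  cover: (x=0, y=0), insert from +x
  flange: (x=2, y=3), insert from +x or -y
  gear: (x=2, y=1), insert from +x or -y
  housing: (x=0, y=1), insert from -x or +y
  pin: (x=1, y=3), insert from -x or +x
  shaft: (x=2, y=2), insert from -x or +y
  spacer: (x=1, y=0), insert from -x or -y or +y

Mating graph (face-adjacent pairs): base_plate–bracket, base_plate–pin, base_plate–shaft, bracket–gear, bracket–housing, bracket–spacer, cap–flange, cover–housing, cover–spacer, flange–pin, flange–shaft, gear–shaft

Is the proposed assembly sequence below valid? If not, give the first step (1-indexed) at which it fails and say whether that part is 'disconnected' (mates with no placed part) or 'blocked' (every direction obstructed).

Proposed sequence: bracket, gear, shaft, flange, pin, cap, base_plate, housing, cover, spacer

Invalid at step 7 (blocked)

1. bracket@(1, 1) [+y clear] — {bracket}
2. gear@(2, 1) [+x clear] — {bracket, gear}
3. shaft@(2, 2) [-x clear] — {bracket, gear, shaft}
4. flange@(2, 3) [+x clear] — {bracket, flange, gear, shaft}
5. pin@(1, 3) [-x clear] — {bracket, flange, gear, pin, shaft}
6. cap@(2, 4) [+y clear] — {bracket, cap, flange, gear, pin, shaft}
7. base_plate@(1, 2) — +x/+y all obstructed ⇒ blocked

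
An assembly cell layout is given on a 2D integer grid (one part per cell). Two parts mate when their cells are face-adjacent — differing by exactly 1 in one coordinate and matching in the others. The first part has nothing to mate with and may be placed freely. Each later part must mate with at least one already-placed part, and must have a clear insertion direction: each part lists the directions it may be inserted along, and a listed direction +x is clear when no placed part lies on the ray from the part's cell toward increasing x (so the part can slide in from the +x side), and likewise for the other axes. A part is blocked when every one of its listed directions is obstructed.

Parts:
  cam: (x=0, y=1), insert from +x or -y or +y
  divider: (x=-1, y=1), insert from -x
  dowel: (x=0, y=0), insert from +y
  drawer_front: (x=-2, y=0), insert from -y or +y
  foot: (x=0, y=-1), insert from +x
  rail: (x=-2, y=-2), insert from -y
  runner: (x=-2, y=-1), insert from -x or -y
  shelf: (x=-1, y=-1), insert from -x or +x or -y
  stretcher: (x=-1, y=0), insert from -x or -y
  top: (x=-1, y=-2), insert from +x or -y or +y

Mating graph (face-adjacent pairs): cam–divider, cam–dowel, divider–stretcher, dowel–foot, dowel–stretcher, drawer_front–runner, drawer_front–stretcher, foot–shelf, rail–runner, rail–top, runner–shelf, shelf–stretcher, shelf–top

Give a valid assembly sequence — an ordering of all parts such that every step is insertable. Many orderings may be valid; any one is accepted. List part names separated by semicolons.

1. top@(-1, -2) [+x clear] — {top}
2. rail@(-2, -2) [-y clear] — {rail, top}
3. runner@(-2, -1) [-x clear] — {rail, runner, top}
4. shelf@(-1, -1) [+x clear] — {rail, runner, shelf, top}
5. stretcher@(-1, 0) [-x clear] — {rail, runner, shelf, stretcher, top}
6. dowel@(0, 0) [+y clear] — {dowel, rail, runner, shelf, stretcher, top}
7. divider@(-1, 1) [-x clear] — {divider, dowel, rail, runner, shelf, stretcher, top}
8. drawer_front@(-2, 0) [+y clear] — {divider, dowel, drawer_front, rail, runner, shelf, stretcher, top}
9. cam@(0, 1) [+x clear] — {cam, divider, dowel, drawer_front, rail, runner, shelf, stretcher, top}
10. foot@(0, -1) [+x clear] — {cam, divider, dowel, drawer_front, foot, rail, runner, shelf, stretcher, top}

top; rail; runner; shelf; stretcher; dowel; divider; drawer_front; cam; foot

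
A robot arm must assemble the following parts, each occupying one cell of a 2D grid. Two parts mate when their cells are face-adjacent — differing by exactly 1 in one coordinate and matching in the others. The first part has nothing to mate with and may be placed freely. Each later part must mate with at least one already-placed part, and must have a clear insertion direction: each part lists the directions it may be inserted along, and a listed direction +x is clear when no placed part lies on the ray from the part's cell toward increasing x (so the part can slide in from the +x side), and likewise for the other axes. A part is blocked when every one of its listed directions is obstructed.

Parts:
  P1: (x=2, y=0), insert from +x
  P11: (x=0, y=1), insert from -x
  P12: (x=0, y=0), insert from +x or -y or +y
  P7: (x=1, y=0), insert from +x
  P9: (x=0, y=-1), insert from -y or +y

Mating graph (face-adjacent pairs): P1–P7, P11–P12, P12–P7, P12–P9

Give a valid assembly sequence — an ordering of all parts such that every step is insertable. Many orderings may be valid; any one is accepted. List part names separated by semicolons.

P11; P12; P7; P1; P9

1. P11@(0, 1) [-x clear] — {P11}
2. P12@(0, 0) [+x clear] — {P11, P12}
3. P7@(1, 0) [+x clear] — {P11, P12, P7}
4. P1@(2, 0) [+x clear] — {P1, P11, P12, P7}
5. P9@(0, -1) [-y clear] — {P1, P11, P12, P7, P9}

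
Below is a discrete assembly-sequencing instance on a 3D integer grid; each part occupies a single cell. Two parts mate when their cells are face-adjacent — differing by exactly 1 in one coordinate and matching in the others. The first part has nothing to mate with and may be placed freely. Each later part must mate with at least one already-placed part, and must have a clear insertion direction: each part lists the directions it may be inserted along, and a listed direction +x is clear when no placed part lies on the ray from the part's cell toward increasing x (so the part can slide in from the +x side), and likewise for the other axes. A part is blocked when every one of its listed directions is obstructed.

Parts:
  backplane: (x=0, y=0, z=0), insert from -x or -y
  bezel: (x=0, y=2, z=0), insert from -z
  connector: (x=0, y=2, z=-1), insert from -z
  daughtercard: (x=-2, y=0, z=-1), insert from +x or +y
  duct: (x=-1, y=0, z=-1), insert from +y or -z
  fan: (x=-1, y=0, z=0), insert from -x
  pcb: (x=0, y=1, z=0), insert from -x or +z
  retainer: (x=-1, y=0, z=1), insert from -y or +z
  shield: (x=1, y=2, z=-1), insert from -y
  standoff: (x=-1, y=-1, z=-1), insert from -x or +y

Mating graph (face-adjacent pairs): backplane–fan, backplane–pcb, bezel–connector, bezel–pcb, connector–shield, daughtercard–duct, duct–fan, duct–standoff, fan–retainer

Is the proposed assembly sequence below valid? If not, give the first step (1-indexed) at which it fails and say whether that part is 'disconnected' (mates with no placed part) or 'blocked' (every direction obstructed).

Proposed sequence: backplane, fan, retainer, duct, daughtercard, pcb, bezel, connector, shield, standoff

Valid

1. backplane@(0, 0, 0) [-x clear] — {backplane}
2. fan@(-1, 0, 0) [-x clear] — {backplane, fan}
3. retainer@(-1, 0, 1) [-y clear] — {backplane, fan, retainer}
4. duct@(-1, 0, -1) [+y clear] — {backplane, duct, fan, retainer}
5. daughtercard@(-2, 0, -1) [+y clear] — {backplane, daughtercard, duct, fan, retainer}
6. pcb@(0, 1, 0) [-x clear] — {backplane, daughtercard, duct, fan, pcb, retainer}
7. bezel@(0, 2, 0) [-z clear] — {backplane, bezel, daughtercard, duct, fan, pcb, retainer}
8. connector@(0, 2, -1) [-z clear] — {backplane, bezel, connector, daughtercard, duct, fan, pcb, retainer}
9. shield@(1, 2, -1) [-y clear] — {backplane, bezel, connector, daughtercard, duct, fan, pcb, retainer, shield}
10. standoff@(-1, -1, -1) [-x clear] — {backplane, bezel, connector, daughtercard, duct, fan, pcb, retainer, shield, standoff}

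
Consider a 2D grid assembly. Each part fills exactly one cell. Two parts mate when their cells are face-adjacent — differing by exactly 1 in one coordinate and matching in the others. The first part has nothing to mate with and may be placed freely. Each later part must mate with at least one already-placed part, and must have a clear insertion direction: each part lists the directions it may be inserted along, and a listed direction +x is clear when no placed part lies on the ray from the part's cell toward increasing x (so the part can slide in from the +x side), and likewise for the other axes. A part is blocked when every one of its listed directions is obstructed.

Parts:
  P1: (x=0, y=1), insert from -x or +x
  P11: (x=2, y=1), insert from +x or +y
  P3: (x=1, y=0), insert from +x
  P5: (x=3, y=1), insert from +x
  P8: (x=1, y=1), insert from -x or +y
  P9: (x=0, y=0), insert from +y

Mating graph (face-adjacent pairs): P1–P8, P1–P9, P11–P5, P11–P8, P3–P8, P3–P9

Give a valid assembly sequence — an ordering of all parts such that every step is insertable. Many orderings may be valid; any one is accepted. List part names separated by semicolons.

P5; P11; P8; P3; P9; P1

1. P5@(3, 1) [+x clear] — {P5}
2. P11@(2, 1) [+y clear] — {P11, P5}
3. P8@(1, 1) [-x clear] — {P11, P5, P8}
4. P3@(1, 0) [+x clear] — {P11, P3, P5, P8}
5. P9@(0, 0) [+y clear] — {P11, P3, P5, P8, P9}
6. P1@(0, 1) [-x clear] — {P1, P11, P3, P5, P8, P9}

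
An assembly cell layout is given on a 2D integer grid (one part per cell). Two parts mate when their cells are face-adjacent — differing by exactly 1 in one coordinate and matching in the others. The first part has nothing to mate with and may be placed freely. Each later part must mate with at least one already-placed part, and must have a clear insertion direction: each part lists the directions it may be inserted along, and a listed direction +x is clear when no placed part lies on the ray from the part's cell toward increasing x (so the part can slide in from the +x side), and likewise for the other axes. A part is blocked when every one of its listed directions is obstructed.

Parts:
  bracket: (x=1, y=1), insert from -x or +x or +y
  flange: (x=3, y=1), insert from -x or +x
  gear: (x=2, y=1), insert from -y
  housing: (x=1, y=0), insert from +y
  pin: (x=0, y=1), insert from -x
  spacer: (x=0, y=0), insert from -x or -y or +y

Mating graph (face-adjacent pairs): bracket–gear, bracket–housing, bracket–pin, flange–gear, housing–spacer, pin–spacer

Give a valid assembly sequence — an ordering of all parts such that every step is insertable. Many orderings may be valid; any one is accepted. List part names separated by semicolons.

1. pin@(0, 1) [-x clear] — {pin}
2. spacer@(0, 0) [-x clear] — {pin, spacer}
3. housing@(1, 0) [+y clear] — {housing, pin, spacer}
4. bracket@(1, 1) [+x clear] — {bracket, housing, pin, spacer}
5. gear@(2, 1) [-y clear] — {bracket, gear, housing, pin, spacer}
6. flange@(3, 1) [+x clear] — {bracket, flange, gear, housing, pin, spacer}

pin; spacer; housing; bracket; gear; flange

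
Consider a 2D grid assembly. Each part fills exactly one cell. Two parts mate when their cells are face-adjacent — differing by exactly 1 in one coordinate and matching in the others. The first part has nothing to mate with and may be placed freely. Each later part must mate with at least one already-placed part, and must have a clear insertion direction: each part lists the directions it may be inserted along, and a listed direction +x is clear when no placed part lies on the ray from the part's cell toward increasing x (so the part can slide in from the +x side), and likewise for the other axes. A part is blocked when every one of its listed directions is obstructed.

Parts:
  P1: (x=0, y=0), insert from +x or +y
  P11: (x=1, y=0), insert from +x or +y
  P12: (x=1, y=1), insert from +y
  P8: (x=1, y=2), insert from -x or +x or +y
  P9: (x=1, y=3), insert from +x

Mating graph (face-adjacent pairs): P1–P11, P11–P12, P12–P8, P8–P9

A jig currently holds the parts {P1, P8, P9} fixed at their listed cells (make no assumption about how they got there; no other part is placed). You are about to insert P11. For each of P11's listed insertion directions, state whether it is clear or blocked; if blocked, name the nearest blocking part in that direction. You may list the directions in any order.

+x: clear; +y: blocked by P8

+x: ray from P11(1, 0) has no placed part ⇒ clear
+y: nearest on ray is P8@(1, 2) ⇒ blocked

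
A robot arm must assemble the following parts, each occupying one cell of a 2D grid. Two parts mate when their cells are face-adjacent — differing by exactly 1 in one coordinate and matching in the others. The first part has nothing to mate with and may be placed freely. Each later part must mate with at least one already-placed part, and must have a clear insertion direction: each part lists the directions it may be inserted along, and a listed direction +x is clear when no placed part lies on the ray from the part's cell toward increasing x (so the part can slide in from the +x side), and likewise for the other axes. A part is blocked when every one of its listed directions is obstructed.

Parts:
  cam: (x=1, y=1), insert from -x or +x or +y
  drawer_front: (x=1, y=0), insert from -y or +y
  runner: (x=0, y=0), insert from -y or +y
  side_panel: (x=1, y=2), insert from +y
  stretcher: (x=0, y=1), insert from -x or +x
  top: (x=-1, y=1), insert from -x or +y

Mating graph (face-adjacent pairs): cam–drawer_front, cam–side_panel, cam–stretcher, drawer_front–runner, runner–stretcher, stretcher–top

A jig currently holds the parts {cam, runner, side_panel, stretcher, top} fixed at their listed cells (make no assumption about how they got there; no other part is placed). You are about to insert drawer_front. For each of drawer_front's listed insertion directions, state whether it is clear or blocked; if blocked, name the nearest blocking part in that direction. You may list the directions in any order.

+y: blocked by cam; -y: clear

-y: ray from drawer_front(1, 0) has no placed part ⇒ clear
+y: nearest on ray is cam@(1, 1) ⇒ blocked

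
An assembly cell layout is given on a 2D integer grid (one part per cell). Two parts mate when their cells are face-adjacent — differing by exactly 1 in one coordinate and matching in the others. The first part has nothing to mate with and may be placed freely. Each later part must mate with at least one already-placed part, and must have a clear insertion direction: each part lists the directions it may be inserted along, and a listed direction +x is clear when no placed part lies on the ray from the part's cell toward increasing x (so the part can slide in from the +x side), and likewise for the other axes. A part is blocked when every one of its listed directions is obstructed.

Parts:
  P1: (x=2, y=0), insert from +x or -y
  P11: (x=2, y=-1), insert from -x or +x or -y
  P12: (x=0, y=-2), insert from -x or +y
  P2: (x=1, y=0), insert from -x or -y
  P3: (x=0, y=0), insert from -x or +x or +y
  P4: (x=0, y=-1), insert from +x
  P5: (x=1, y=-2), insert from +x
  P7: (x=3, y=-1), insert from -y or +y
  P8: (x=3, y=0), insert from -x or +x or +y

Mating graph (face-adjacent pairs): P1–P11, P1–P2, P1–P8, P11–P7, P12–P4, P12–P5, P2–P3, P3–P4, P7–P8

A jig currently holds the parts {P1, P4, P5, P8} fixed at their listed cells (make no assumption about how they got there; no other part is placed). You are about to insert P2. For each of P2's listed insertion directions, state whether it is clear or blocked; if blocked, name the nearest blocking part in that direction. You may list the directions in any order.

-x: ray from P2(1, 0) has no placed part ⇒ clear
-y: nearest on ray is P5@(1, -2) ⇒ blocked

-x: clear; -y: blocked by P5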